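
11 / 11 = 1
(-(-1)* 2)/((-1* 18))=-1/9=-0.11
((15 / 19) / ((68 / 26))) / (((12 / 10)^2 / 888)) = 60125 / 323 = 186.15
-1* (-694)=694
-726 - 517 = -1243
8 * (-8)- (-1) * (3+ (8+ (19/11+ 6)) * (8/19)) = -11365/209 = -54.38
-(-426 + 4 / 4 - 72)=497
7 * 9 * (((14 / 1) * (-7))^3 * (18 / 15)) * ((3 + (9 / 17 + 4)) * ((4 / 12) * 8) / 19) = -121436356608 / 1615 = -75192790.47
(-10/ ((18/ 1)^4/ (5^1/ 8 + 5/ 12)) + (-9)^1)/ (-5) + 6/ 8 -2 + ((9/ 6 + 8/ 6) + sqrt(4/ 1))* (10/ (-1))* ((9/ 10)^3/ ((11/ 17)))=-18673491421/ 346420800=-53.90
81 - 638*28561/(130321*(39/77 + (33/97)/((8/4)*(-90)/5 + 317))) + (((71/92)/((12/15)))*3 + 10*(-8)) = -3468695899886521/12775613676048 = -271.51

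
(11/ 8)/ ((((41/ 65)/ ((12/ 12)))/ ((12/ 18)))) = 715/ 492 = 1.45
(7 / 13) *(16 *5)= 560 / 13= 43.08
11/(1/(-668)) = -7348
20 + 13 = 33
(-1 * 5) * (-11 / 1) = 55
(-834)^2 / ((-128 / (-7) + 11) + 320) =1622964 / 815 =1991.37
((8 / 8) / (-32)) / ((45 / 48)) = -1 / 30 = -0.03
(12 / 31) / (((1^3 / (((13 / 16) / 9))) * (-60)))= -13 / 22320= -0.00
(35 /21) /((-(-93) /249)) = 4.46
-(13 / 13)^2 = -1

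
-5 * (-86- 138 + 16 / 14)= 7800 / 7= 1114.29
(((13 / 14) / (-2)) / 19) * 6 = -39 / 266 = -0.15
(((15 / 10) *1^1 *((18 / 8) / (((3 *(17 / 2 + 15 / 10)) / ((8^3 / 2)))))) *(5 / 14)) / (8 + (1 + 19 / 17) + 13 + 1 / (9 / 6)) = 3672 / 8491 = 0.43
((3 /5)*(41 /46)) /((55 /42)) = 2583 /6325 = 0.41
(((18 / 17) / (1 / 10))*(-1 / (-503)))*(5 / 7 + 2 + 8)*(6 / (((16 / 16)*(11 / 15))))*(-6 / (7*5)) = -0.32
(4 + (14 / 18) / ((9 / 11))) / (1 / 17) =6817 / 81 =84.16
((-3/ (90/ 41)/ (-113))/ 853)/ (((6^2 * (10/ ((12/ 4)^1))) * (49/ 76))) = 779/ 4250754900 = 0.00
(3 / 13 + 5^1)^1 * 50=3400 / 13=261.54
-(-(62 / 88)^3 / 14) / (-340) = -29791 / 405475840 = -0.00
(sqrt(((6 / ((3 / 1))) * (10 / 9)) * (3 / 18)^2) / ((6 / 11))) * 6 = 11 * sqrt(5) / 9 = 2.73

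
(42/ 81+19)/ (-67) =-527/ 1809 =-0.29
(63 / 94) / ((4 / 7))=441 / 376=1.17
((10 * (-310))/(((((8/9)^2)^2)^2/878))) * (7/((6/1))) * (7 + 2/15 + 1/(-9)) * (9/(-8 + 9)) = -539933371378695/1048576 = -514920588.85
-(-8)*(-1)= -8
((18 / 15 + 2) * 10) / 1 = 32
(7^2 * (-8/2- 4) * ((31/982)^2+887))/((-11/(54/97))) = 4526545798908/257233427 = 17597.04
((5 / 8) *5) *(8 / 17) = 25 / 17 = 1.47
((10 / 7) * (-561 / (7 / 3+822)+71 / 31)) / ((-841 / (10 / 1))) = -1763000 / 64473583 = -0.03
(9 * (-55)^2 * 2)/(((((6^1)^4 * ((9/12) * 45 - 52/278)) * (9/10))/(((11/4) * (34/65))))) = 78628825/39300066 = 2.00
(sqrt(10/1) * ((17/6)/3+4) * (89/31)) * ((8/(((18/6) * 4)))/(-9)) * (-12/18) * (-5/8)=-39605 * sqrt(10)/90396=-1.39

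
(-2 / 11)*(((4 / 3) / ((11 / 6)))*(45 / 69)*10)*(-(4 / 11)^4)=0.02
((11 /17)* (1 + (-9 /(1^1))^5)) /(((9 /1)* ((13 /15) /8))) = -25981120 /663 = -39187.21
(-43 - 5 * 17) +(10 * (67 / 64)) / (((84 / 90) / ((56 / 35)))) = -110.05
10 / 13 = 0.77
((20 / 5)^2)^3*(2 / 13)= 8192 / 13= 630.15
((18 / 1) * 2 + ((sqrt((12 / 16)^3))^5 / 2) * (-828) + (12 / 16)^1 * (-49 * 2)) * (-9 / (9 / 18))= 675 + 4074381 * sqrt(3) / 8192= 1536.45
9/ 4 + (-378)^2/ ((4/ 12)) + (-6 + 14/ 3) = 428652.92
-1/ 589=-0.00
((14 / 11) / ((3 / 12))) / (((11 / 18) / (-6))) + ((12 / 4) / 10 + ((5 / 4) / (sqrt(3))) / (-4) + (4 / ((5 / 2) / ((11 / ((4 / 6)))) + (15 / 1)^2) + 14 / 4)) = -20752177 / 449515 - 5 * sqrt(3) / 48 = -46.35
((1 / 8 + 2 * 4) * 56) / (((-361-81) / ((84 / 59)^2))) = -123480 / 59177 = -2.09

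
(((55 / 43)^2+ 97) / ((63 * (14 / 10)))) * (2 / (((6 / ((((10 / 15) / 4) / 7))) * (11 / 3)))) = 9305 / 3844071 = 0.00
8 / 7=1.14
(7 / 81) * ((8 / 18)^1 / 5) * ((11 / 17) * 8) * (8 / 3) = 0.11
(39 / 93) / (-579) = -13 / 17949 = -0.00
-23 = -23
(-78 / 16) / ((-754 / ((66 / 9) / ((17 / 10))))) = 55 / 1972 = 0.03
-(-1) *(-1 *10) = -10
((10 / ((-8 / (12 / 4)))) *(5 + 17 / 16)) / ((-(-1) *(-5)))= 291 / 64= 4.55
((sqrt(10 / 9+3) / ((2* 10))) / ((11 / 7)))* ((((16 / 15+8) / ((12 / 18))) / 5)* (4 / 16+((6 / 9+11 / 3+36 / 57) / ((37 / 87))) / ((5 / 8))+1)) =33343681* sqrt(37) / 57997500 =3.50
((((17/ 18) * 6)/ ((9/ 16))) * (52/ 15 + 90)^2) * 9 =534644288/ 675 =792065.61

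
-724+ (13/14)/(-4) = -40557/56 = -724.23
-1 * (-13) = 13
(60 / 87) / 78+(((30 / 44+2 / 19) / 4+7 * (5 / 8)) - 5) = -198269 / 472758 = -0.42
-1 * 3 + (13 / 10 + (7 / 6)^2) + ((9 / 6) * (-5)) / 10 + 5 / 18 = -73 / 90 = -0.81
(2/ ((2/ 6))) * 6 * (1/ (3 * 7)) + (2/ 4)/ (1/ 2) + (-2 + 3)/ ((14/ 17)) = 55/ 14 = 3.93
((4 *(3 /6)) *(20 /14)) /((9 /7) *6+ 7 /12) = 240 /697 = 0.34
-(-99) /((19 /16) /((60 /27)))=3520 /19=185.26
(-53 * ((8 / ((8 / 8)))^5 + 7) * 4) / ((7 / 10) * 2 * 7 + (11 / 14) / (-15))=-63441000 / 89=-712820.22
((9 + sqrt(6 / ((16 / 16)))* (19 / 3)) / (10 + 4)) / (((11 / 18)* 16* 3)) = 27 / 1232 + 19* sqrt(6) / 1232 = 0.06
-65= -65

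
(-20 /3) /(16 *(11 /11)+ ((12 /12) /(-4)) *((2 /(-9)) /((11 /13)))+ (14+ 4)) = -264 /1349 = -0.20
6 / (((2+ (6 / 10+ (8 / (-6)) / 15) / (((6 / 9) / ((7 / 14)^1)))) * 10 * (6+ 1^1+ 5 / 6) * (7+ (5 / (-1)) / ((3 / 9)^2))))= -108 / 127699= -0.00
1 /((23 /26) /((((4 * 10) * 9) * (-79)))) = -739440 /23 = -32149.57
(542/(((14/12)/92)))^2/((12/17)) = 126807343296/49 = 2587904965.22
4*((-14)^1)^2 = 784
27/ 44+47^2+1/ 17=1652835/ 748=2209.67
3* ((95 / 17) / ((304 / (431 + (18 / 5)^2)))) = 33297 / 1360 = 24.48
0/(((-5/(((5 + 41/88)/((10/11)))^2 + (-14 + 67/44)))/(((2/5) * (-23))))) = 0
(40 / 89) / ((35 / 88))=704 / 623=1.13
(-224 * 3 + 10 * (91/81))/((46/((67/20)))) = -1792987/37260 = -48.12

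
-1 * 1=-1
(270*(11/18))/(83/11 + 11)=605/68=8.90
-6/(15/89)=-178/5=-35.60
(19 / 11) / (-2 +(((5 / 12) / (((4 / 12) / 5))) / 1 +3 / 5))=380 / 1067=0.36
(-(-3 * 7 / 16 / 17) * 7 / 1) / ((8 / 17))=1.15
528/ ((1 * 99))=16/ 3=5.33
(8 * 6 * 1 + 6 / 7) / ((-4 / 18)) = -1539 / 7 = -219.86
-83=-83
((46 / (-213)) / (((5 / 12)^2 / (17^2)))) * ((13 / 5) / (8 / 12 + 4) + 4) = -101778864 / 62125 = -1638.29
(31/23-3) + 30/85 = -508/391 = -1.30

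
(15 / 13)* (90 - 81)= 135 / 13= 10.38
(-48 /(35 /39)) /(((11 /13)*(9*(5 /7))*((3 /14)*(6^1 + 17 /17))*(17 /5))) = -5408 /2805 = -1.93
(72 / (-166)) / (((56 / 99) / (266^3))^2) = -480184971143456.82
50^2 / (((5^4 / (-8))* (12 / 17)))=-136 / 3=-45.33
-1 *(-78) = 78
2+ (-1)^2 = 3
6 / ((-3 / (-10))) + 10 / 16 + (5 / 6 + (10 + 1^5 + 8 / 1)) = 971 / 24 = 40.46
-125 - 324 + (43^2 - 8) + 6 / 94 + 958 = 110453 / 47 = 2350.06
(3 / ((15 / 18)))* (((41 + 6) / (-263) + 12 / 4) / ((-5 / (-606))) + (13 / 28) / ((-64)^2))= 464127351039 / 377036800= 1230.99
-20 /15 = -4 /3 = -1.33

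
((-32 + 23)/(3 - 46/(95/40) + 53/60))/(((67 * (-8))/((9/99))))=-2565/26020522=-0.00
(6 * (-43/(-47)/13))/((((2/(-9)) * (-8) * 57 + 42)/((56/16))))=63/6110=0.01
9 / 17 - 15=-246 / 17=-14.47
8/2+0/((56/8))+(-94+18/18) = -89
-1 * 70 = -70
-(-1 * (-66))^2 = -4356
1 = 1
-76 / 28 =-19 / 7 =-2.71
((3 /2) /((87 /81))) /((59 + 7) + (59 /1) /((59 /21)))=27 /1682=0.02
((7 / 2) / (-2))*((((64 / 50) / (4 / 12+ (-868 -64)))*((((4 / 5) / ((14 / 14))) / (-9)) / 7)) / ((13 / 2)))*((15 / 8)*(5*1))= -8 / 181675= -0.00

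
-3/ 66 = -1/ 22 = -0.05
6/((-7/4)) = -24/7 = -3.43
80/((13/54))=4320/13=332.31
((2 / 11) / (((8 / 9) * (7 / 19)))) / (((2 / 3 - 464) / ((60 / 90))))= -171 / 214060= -0.00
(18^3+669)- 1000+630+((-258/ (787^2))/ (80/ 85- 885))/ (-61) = 3481293989699305/ 567818298761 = 6131.00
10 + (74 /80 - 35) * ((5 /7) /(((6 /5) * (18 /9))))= -95 /672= -0.14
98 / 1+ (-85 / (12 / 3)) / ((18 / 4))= 1679 / 18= 93.28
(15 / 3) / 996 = 5 / 996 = 0.01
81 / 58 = 1.40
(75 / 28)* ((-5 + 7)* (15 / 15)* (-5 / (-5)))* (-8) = -300 / 7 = -42.86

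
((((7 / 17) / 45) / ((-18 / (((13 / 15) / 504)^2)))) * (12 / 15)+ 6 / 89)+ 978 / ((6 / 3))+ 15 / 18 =6127560591374959 / 12507759180000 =489.90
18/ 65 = 0.28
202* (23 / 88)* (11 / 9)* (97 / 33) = 225331 / 1188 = 189.67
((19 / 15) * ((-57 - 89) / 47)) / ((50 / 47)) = -1387 / 375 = -3.70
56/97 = 0.58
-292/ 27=-10.81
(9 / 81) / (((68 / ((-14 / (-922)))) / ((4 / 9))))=7 / 634797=0.00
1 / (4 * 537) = 1 / 2148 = 0.00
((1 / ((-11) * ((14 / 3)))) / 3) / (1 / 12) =-6 / 77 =-0.08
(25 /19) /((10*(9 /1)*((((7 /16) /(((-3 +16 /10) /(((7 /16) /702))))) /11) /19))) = -15689.14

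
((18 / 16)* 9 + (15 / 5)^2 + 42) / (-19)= -489 / 152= -3.22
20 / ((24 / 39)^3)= 10985 / 128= 85.82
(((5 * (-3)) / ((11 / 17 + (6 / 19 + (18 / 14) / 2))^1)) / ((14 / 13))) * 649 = -40877265 / 7261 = -5629.70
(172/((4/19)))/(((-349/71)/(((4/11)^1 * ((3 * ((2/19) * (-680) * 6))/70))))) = 29894976/26873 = 1112.45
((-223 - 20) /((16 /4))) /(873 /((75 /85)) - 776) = -1215 /4268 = -0.28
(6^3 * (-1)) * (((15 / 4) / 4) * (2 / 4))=-405 / 4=-101.25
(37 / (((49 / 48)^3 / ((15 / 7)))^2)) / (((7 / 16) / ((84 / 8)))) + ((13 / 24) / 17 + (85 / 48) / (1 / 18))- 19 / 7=502548095017105409 / 138357506861196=3632.24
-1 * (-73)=73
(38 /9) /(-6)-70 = -1909 /27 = -70.70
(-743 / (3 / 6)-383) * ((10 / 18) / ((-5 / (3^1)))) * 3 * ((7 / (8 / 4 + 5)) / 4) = 1869 / 4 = 467.25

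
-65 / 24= -2.71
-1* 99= -99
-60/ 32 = -15/ 8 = -1.88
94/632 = 47/316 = 0.15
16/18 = 8/9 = 0.89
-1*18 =-18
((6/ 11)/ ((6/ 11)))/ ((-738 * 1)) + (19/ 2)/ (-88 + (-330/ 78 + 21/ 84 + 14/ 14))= -0.11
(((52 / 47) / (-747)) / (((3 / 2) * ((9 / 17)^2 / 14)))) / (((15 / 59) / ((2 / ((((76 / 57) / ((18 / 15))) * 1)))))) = -0.35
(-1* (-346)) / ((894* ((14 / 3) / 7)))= 173 / 298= 0.58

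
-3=-3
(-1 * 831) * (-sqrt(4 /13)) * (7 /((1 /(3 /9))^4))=3878 * sqrt(13) /351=39.84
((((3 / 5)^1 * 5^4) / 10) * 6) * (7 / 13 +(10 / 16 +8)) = 214425 / 104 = 2061.78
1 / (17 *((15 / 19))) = 19 / 255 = 0.07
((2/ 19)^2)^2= 16/ 130321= 0.00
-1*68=-68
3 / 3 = 1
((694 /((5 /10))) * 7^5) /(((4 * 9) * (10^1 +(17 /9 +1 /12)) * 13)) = 23328116 /5603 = 4163.50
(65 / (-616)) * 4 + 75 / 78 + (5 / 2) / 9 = 14725 / 18018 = 0.82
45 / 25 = 9 / 5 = 1.80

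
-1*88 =-88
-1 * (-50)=50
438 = 438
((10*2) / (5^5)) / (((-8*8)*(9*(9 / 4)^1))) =-0.00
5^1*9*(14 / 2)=315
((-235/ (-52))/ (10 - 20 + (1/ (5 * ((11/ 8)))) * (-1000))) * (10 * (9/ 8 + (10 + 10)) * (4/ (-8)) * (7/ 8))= 235235/ 87552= 2.69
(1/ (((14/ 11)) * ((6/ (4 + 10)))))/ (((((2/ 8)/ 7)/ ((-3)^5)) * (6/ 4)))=-8316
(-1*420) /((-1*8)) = 52.50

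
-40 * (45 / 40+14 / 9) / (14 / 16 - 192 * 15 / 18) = 0.67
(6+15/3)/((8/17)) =187/8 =23.38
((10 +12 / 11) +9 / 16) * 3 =6153 / 176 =34.96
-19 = -19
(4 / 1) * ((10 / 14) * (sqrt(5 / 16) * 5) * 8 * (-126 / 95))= -720 * sqrt(5) / 19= -84.74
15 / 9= 5 / 3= 1.67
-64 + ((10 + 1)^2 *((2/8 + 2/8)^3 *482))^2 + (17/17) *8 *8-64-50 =850362097/16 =53147631.06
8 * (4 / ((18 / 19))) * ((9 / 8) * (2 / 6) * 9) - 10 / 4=223 / 2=111.50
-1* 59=-59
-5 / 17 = -0.29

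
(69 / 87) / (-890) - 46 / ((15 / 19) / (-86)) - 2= 387841639 / 77430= 5008.93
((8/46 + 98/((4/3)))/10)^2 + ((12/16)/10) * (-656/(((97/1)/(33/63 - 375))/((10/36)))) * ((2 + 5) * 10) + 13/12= 692475989933/184726800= 3748.65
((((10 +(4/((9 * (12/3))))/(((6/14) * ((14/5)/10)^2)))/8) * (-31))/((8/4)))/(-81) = 77965/244944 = 0.32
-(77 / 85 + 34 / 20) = -443 / 170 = -2.61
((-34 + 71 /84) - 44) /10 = -6481 /840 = -7.72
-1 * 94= -94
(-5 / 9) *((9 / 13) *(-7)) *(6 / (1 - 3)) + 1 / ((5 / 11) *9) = -4582 / 585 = -7.83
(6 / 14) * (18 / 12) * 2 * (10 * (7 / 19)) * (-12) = -1080 / 19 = -56.84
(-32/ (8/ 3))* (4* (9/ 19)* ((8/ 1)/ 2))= -1728/ 19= -90.95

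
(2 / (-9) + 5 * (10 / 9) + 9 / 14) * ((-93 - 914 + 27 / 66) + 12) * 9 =-53494.78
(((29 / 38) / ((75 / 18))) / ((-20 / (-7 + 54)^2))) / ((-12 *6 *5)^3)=64061 / 147744000000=0.00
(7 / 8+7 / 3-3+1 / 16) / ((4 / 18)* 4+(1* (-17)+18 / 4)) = -39 / 1672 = -0.02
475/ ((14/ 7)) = 475/ 2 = 237.50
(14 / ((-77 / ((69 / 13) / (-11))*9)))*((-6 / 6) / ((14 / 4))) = -92 / 33033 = -0.00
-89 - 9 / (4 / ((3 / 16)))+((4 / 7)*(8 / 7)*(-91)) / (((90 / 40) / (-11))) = 810907 / 4032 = 201.12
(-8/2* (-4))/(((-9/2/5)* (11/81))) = -1440/11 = -130.91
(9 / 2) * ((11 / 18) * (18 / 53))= 99 / 106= 0.93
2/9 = 0.22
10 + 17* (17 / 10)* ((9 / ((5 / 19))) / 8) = 53419 / 400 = 133.55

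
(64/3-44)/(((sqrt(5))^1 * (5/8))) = -544 * sqrt(5)/75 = -16.22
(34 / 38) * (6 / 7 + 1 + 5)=816 / 133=6.14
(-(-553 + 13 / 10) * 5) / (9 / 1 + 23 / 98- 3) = 270333 / 611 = 442.44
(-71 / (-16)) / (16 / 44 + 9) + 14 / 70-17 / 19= -34573 / 156560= -0.22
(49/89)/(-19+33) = 7/178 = 0.04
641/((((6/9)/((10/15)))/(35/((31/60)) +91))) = 3154361/31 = 101753.58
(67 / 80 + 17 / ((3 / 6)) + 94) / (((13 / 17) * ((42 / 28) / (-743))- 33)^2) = 1644401053427 / 13900613584500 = 0.12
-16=-16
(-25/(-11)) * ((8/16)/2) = 25/44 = 0.57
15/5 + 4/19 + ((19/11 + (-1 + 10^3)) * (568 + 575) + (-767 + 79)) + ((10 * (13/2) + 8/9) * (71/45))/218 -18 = 21093712880897/18452610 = 1143128.96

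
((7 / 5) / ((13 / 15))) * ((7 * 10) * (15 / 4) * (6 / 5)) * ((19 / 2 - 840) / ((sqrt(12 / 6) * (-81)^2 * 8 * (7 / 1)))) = -58135 * sqrt(2) / 101088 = -0.81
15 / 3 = 5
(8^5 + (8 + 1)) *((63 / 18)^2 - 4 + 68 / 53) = 66242317 / 212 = 312463.76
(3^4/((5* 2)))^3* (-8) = -4251.53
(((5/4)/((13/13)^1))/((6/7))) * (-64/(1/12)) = -1120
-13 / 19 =-0.68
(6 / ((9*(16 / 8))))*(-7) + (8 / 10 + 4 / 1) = 37 / 15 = 2.47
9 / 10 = 0.90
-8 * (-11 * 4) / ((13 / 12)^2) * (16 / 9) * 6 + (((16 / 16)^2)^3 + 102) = 558079 / 169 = 3302.24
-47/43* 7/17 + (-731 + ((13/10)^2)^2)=-5326021909/7310000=-728.59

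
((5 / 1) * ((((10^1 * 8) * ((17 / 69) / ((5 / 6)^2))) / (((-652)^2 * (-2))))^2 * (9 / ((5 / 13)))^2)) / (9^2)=1758276 / 46678415196125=0.00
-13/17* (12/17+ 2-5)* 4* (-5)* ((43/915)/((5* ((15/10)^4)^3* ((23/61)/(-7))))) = 833437696/17662441635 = 0.05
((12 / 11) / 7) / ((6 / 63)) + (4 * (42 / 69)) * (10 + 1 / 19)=125522 / 4807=26.11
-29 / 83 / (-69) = 29 / 5727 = 0.01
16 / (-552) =-2 / 69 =-0.03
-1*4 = -4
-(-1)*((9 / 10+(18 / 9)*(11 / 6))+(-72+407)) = 10187 / 30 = 339.57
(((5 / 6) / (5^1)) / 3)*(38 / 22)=19 / 198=0.10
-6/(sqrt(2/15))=-3 * sqrt(30)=-16.43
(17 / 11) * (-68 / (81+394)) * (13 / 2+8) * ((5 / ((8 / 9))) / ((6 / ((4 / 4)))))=-25143 / 8360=-3.01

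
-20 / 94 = -10 / 47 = -0.21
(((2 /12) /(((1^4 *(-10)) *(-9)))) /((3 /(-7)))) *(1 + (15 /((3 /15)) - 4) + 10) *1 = -287 /810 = -0.35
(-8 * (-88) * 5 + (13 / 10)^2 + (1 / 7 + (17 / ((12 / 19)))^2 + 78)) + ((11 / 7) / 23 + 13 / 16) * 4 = 2508429449 / 579600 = 4327.86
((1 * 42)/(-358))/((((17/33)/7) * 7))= -693/3043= -0.23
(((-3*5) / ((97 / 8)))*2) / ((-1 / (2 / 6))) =80 / 97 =0.82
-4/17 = -0.24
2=2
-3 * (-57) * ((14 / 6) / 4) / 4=399 / 16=24.94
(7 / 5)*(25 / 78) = 35 / 78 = 0.45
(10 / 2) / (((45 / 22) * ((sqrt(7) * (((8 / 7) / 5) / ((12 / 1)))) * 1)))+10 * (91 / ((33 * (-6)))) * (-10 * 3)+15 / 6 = 55 * sqrt(7) / 3+9265 / 66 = 188.88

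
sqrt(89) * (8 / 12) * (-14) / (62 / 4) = -56 * sqrt(89) / 93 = -5.68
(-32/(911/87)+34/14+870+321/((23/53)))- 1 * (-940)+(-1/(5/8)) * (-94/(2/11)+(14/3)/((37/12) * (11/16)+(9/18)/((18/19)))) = 3772750860716/1118366375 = 3373.45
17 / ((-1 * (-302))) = 0.06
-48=-48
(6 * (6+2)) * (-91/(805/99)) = -61776/115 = -537.18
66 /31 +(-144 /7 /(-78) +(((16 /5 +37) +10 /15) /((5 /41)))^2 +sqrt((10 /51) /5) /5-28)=sqrt(102) /255 +1781528211919 /15868125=112270.91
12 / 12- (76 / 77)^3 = 17557 / 456533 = 0.04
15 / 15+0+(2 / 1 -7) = -4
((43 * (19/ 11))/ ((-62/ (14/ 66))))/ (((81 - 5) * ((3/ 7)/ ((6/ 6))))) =-2107/ 270072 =-0.01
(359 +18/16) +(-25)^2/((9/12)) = 28643/24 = 1193.46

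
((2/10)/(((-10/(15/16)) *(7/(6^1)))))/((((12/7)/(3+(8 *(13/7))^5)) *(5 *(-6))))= 2433315889/10756480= 226.22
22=22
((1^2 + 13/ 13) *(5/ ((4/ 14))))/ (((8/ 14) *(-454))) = -0.13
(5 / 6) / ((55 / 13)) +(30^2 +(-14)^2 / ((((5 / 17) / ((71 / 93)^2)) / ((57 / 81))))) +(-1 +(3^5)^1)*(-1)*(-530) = 3324827418281 / 25687530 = 129433.52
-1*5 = -5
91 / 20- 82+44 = -669 / 20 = -33.45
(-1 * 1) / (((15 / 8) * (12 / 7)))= -14 / 45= -0.31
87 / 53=1.64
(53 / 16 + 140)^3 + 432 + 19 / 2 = 12058056141 / 4096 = 2943861.36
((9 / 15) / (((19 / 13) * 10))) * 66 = 1287 / 475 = 2.71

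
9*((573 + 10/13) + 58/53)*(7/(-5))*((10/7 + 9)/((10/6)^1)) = -780675651/17225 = -45322.24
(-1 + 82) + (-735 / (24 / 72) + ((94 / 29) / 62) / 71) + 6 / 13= -1762062763 / 829777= -2123.54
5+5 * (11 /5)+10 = 26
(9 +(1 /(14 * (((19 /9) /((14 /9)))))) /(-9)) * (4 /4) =1538 /171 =8.99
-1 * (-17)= 17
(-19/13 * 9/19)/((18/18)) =-9/13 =-0.69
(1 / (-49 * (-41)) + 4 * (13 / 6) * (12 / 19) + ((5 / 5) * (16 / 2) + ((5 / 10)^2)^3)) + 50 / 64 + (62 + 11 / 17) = 3194413041 / 41530048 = 76.92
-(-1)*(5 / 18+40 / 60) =17 / 18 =0.94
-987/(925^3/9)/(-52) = 8883/41155562500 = 0.00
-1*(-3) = 3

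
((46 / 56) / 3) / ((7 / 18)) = 0.70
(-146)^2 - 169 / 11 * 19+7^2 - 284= 228680 / 11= 20789.09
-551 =-551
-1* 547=-547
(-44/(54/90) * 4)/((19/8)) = -7040/57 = -123.51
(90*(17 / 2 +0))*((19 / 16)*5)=72675 / 16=4542.19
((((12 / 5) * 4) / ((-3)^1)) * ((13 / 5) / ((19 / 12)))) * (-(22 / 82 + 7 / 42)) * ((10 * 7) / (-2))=-311584 / 3895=-80.00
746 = 746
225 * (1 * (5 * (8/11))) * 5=45000/11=4090.91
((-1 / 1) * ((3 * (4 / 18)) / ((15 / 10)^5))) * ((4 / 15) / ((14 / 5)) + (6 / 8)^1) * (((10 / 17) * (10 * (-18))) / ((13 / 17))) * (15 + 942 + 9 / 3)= 72704000 / 7371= 9863.52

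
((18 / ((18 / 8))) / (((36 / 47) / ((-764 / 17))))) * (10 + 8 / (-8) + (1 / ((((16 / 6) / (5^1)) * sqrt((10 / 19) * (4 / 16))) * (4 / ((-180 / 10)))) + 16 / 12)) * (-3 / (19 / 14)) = 31168144 / 2907-565551 * sqrt(190) / 323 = -13413.17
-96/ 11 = -8.73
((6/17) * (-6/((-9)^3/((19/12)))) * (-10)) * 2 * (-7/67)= 2660/276777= 0.01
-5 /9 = -0.56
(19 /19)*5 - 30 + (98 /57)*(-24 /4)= -671 /19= -35.32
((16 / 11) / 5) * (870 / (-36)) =-232 / 33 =-7.03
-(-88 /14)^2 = -1936 /49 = -39.51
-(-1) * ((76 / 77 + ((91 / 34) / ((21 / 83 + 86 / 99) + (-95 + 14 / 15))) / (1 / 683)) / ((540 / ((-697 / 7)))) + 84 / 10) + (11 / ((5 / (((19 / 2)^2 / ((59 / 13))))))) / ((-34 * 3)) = 25452161270768191 / 2229577772415840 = 11.42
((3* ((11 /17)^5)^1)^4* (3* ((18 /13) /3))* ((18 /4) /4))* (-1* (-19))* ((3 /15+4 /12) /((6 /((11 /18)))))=11388984664213308395763729 /528350082864184427912208130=0.02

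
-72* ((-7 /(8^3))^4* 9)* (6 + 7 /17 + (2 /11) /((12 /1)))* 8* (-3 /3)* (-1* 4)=-0.00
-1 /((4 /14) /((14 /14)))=-7 /2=-3.50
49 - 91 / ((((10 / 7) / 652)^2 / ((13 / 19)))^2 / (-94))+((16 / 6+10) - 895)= 117608785601346359228 / 676875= 173752591839477.54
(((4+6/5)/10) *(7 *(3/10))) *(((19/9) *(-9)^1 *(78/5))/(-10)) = 202293/6250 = 32.37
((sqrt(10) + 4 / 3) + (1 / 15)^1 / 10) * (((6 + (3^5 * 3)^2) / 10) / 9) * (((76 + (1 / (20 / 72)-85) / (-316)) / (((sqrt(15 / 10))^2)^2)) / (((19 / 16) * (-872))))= -21344151563 * sqrt(10) / 110436075-1430058154721 / 5521803750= -870.16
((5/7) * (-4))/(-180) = 1/63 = 0.02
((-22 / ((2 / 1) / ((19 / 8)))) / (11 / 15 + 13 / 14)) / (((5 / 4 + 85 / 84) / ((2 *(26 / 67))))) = -5.39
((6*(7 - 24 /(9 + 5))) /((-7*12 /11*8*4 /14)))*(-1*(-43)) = -17501 /224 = -78.13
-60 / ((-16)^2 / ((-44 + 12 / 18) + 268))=-1685 / 32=-52.66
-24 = -24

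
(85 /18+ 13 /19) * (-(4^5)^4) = -1016498499878912 /171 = -5944435671806.50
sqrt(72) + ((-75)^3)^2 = 6*sqrt(2) + 177978515625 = 177978515633.49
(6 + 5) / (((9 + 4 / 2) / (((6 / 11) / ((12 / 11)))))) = 1 / 2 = 0.50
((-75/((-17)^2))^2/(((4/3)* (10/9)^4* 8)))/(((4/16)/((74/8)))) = 6554439/42762752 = 0.15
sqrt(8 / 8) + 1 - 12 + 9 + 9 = 8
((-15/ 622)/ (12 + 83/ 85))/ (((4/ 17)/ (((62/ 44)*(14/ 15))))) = -0.01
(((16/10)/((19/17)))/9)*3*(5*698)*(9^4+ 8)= 623582032/57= 10940035.65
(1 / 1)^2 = 1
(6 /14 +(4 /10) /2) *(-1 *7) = -22 /5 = -4.40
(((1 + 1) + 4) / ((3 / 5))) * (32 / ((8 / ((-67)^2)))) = 179560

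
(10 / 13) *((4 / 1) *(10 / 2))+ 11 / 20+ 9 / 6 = 4533 / 260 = 17.43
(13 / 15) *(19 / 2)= 247 / 30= 8.23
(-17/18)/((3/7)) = -119/54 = -2.20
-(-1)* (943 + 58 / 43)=40607 / 43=944.35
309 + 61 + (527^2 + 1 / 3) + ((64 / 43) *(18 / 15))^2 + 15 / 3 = 38566560793 / 138675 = 278107.52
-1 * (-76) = 76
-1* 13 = -13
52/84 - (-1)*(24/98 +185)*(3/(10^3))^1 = 172693/147000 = 1.17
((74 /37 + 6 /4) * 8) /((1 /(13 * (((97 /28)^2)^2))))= 1150880653 /21952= 52427.14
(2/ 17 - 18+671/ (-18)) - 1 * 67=-37381/ 306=-122.16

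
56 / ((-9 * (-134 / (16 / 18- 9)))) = -2044 / 5427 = -0.38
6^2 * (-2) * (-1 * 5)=360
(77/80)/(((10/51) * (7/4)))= 561/200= 2.80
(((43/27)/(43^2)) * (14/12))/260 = 7/1811160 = 0.00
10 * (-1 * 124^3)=-19066240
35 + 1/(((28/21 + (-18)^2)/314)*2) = 34631/976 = 35.48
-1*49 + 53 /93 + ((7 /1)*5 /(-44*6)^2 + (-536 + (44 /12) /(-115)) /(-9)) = 8295909749 /745398720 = 11.13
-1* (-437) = 437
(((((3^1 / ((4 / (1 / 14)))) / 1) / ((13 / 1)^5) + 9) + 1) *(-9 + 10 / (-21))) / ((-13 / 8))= 41376892517 / 709540923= 58.32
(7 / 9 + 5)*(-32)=-1664 / 9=-184.89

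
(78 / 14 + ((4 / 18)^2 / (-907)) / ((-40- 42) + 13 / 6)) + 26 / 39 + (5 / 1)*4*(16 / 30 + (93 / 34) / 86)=1052866474726 / 60023592027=17.54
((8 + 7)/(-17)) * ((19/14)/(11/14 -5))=285/1003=0.28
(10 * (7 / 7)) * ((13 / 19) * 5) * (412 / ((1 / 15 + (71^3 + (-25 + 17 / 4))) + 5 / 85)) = 273156000 / 6935915477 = 0.04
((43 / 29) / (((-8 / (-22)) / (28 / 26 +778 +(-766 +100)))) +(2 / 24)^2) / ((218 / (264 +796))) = 6633357305 / 2958696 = 2241.99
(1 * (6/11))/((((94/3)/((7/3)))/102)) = 2142/517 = 4.14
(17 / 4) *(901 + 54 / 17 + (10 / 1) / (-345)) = 1060565 / 276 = 3842.63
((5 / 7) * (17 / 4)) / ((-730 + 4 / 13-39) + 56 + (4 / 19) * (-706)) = -20995 / 5956916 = -0.00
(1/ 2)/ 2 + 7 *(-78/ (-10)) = 1097/ 20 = 54.85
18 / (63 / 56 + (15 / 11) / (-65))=6864 / 421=16.30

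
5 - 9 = -4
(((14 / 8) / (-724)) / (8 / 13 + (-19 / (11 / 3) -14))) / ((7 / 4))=143 / 1922220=0.00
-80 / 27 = -2.96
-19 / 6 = -3.17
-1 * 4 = -4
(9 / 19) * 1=0.47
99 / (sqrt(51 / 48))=396 * sqrt(17) / 17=96.04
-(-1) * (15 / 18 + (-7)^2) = 299 / 6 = 49.83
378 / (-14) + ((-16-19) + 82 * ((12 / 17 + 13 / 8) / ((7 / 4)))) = 5619 / 119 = 47.22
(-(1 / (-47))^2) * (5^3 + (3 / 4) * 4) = -128 / 2209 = -0.06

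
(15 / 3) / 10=1 / 2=0.50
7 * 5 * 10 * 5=1750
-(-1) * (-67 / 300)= -0.22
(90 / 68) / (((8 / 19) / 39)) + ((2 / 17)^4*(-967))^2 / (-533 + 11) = 3571194021297013 / 29130763073616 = 122.59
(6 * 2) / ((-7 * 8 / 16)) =-24 / 7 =-3.43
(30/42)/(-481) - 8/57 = -27221/191919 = -0.14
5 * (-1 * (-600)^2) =-1800000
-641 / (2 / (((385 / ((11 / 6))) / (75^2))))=-11.97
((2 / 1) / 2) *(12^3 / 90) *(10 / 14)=96 / 7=13.71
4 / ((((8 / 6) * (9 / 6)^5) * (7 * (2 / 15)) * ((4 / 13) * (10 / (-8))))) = -208 / 189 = -1.10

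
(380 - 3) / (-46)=-377 / 46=-8.20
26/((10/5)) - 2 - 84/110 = 563/55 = 10.24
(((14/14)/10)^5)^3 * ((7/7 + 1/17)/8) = 9/68000000000000000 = 0.00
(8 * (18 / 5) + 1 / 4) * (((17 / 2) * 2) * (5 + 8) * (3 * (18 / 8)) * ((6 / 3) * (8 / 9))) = 385203 / 5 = 77040.60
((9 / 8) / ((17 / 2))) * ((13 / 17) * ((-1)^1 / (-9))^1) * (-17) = -13 / 68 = -0.19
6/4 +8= 19/2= 9.50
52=52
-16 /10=-1.60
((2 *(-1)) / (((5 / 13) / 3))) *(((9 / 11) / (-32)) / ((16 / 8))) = 351 / 1760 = 0.20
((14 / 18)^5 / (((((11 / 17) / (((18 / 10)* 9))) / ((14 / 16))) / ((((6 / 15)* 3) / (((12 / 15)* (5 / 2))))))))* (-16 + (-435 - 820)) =-2542041943 / 534600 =-4755.04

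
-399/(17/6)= -2394/17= -140.82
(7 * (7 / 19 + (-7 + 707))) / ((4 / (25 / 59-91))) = -124447064 / 1121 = -111014.33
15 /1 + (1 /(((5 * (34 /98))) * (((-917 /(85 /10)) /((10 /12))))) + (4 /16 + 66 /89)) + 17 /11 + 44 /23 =344155589 /17698362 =19.45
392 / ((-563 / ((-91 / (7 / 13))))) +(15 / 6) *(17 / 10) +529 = 1465871 / 2252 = 650.92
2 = 2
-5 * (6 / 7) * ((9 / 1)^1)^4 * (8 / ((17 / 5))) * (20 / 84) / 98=-6561000 / 40817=-160.74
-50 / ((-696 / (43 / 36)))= 1075 / 12528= 0.09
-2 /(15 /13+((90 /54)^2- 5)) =234 /125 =1.87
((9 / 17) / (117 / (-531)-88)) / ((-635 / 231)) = 40887 / 18729325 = 0.00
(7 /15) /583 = 7 /8745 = 0.00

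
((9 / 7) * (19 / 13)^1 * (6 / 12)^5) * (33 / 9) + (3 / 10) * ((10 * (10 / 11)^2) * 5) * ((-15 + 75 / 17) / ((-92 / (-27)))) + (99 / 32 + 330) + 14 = 10635380551 / 34442408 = 308.79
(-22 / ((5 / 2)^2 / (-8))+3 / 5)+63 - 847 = -18881 / 25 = -755.24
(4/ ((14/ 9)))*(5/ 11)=90/ 77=1.17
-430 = -430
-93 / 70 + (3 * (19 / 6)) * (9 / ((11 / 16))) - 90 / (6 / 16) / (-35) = 100017 / 770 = 129.89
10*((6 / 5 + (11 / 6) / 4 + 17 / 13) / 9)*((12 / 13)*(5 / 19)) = 23135 / 28899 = 0.80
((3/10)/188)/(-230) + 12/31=5188707/13404400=0.39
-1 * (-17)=17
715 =715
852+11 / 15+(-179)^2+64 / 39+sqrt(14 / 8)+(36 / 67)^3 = sqrt(7) / 2+1929282836194 / 58648785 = 32896.85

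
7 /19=0.37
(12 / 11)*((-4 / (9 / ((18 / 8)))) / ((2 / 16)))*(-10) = 960 / 11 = 87.27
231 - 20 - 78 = 133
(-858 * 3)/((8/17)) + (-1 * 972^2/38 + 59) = -2300785/76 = -30273.49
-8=-8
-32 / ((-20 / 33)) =264 / 5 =52.80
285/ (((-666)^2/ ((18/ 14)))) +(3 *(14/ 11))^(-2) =41911/ 603729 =0.07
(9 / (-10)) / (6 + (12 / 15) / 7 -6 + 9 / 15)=-63 / 50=-1.26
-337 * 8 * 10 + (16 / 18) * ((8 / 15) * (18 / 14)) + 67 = -2823701 / 105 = -26892.39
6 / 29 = 0.21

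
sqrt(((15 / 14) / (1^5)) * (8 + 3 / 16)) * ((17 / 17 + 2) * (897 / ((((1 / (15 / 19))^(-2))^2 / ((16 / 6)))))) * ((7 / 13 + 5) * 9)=71937192 * sqrt(27510) / 4375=2727223.43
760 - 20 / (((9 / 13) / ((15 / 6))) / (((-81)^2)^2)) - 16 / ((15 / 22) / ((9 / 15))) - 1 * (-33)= -77723226777 / 25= -3108929071.08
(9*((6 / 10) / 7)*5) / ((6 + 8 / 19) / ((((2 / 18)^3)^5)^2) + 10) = 513 / 36202049167034637801207445954984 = 0.00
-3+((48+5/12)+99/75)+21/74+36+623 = 706.02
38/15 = 2.53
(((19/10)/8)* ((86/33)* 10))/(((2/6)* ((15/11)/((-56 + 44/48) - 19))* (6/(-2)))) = 726313/2160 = 336.26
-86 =-86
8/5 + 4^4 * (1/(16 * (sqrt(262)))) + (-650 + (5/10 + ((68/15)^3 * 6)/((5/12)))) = 8 * sqrt(262)/131 + 2601287/3750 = 694.67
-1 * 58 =-58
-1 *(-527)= 527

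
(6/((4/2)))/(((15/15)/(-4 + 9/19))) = -201/19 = -10.58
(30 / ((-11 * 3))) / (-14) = 5 / 77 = 0.06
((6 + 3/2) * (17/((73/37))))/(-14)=-9435/2044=-4.62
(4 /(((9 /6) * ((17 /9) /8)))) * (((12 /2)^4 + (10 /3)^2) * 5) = 73813.33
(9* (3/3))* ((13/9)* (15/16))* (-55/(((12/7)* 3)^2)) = -25.34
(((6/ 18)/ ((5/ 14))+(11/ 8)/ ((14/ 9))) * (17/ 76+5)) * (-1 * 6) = -1212041/ 21280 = -56.96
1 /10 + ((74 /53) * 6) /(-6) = -1.30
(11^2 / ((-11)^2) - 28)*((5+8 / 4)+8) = -405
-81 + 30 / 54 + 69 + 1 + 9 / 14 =-1235 / 126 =-9.80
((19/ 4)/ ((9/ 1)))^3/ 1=6859/ 46656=0.15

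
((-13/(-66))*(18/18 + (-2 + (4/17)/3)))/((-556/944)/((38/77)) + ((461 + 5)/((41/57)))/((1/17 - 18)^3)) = 3187059627875500/22923934986220389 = 0.14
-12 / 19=-0.63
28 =28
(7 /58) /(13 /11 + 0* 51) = 77 /754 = 0.10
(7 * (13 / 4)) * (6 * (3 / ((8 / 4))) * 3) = 614.25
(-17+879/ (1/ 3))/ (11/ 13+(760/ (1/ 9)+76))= 34060/ 89919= 0.38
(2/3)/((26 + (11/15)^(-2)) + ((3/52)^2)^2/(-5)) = 8847055360/369711833637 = 0.02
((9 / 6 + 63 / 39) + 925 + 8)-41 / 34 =206615 / 221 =934.91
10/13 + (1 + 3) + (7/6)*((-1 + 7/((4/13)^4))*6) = 18185933/3328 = 5464.52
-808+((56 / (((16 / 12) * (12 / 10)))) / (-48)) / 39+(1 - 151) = -1793411 / 1872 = -958.02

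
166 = 166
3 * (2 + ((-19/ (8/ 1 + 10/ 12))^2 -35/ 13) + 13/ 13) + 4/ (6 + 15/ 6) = 15.27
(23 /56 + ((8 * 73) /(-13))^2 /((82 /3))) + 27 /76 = 549972511 /7372456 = 74.60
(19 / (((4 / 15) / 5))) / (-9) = -475 / 12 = -39.58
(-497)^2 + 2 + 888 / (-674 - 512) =146477079 / 593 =247010.25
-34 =-34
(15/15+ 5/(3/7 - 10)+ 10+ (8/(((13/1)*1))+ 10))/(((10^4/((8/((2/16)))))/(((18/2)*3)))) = 3.64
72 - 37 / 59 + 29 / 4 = 18555 / 236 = 78.62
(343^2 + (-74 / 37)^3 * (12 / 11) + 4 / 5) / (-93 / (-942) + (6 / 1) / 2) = 2031661326 / 53515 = 37964.33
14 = 14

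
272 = 272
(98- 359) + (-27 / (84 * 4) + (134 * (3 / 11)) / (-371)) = -17053935 / 65296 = -261.18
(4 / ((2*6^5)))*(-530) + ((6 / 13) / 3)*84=323147 / 25272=12.79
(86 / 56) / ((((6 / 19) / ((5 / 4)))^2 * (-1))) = -388075 / 16128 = -24.06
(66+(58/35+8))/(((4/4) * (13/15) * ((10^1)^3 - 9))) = 7944/90181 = 0.09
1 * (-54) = -54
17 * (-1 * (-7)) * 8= 952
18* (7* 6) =756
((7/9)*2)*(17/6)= 4.41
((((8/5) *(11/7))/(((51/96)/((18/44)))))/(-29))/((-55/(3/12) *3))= 96/949025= 0.00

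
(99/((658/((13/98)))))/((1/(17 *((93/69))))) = 678249/1483132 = 0.46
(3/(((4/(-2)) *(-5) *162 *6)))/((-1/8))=-1/405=-0.00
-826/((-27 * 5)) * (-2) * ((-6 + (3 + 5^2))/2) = -18172/135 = -134.61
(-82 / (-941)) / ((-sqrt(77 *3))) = -82 *sqrt(231) / 217371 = -0.01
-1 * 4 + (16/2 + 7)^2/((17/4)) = 832/17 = 48.94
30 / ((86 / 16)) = 240 / 43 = 5.58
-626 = -626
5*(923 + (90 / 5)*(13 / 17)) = 4683.82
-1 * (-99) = 99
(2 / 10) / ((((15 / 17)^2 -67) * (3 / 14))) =-289 / 20505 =-0.01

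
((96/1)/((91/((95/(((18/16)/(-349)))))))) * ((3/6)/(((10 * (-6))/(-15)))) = -1060960/273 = -3886.30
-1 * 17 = -17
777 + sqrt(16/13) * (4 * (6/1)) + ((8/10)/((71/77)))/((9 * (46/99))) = 96 * sqrt(13)/13 + 6345899/8165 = 803.83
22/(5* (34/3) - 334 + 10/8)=-264/3313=-0.08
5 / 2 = 2.50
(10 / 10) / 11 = 1 / 11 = 0.09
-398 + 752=354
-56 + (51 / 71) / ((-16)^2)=-1017805 / 18176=-56.00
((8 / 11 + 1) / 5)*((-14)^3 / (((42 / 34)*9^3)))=-126616 / 120285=-1.05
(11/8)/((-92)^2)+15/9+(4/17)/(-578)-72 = -70193414959/998007168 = -70.33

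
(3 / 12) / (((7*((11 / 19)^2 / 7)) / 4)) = 361 / 121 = 2.98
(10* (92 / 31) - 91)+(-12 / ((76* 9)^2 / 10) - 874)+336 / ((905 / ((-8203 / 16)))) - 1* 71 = -1196.67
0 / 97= 0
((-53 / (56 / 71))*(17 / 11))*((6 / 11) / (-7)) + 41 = 1164269 / 23716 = 49.09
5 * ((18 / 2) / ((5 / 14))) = 126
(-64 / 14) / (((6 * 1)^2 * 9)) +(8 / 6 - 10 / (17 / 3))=-4294 / 9639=-0.45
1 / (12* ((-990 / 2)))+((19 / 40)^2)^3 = 13767826657 / 1216512000000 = 0.01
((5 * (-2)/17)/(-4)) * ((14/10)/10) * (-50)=-35/34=-1.03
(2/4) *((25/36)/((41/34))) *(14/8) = 2975/5904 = 0.50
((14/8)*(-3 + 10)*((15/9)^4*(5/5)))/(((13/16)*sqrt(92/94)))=61250*sqrt(2162)/24219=117.59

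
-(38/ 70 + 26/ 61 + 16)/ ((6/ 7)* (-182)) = 36229/ 333060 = 0.11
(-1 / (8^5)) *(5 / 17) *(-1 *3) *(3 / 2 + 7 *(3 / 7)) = 0.00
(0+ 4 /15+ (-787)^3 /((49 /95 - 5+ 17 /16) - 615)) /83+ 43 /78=96324440458783 /10142610790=9497.01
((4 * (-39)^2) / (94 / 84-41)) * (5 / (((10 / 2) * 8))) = -31941 / 1675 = -19.07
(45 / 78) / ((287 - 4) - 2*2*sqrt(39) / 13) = 30*sqrt(39) / 13534417 + 4245 / 2082218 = 0.00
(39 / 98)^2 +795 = 7636701 / 9604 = 795.16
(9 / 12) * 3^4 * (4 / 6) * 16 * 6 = 3888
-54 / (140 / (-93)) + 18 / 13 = 33903 / 910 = 37.26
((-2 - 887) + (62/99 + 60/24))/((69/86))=-7542329/6831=-1104.13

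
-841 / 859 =-0.98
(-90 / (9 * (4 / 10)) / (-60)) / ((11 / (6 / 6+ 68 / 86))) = 35 / 516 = 0.07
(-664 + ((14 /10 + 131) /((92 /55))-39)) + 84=-24833 /46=-539.85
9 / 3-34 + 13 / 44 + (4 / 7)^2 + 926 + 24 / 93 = 59877039 / 66836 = 895.88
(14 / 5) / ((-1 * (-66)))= 7 / 165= 0.04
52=52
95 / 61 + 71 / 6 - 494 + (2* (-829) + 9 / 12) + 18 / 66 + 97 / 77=-120411925 / 56364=-2136.33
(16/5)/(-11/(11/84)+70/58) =-464/12005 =-0.04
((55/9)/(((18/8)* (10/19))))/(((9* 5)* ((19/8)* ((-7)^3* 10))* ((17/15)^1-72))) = 88/442999935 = 0.00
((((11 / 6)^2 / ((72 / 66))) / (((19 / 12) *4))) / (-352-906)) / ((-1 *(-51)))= -1331 / 175536288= -0.00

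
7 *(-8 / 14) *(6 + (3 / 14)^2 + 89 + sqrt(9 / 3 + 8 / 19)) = -18629 / 49 -4 *sqrt(1235) / 19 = -387.58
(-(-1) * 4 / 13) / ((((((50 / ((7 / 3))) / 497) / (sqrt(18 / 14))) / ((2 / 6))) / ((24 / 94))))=0.69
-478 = -478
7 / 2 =3.50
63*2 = 126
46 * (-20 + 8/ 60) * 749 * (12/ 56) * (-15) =2200134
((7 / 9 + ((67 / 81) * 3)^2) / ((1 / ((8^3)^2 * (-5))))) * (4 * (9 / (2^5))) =-828375040 / 81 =-10226852.35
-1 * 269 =-269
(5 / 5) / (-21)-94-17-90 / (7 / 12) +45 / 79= -62749 / 237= -264.76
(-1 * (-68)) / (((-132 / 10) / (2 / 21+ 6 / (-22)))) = 6970 / 7623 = 0.91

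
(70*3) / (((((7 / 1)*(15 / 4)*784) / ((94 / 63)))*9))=47 / 27783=0.00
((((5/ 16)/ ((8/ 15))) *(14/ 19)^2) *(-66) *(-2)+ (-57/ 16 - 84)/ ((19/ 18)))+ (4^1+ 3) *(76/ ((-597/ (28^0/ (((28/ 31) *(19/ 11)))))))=-8950940/ 215517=-41.53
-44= -44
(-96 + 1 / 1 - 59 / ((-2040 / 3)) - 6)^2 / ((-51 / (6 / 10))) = -4708841641 / 39304000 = -119.81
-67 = -67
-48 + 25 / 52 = -2471 / 52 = -47.52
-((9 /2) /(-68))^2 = -81 /18496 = -0.00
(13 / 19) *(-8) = -104 / 19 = -5.47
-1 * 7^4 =-2401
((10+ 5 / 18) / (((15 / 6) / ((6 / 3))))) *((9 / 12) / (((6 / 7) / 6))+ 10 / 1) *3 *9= 6771 / 2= 3385.50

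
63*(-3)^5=-15309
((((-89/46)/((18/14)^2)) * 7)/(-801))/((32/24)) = 343/44712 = 0.01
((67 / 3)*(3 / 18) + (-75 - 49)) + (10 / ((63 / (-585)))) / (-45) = -1655 / 14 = -118.21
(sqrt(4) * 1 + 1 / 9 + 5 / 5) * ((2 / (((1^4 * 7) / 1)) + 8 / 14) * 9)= 24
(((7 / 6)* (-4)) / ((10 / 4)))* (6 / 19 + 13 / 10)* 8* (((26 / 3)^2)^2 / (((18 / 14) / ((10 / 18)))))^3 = -349555169521.48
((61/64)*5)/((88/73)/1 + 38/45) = 1001925/430976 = 2.32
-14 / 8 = -7 / 4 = -1.75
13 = 13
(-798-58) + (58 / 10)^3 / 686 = -73377611 / 85750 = -855.72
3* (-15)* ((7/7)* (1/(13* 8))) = -45/104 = -0.43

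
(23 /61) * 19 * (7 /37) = 3059 /2257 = 1.36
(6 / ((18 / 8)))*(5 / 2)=6.67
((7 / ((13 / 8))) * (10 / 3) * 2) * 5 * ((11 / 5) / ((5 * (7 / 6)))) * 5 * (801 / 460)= 140976 / 299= 471.49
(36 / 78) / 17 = 0.03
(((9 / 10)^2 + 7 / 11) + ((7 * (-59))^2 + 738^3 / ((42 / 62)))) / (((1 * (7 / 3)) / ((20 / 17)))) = 13710342152511 / 45815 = 299254439.65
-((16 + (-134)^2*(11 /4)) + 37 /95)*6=-28155372 /95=-296372.34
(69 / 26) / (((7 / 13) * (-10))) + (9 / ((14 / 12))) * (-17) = -18429 / 140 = -131.64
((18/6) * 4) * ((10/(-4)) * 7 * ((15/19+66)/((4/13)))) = -1732185/38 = -45583.82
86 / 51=1.69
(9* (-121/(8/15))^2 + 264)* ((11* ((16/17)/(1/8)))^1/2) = 326314131/17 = 19194948.88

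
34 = 34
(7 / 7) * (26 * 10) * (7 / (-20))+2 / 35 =-90.94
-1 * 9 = -9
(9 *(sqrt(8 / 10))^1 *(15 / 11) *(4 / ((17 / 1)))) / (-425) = -216 *sqrt(5) / 79475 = -0.01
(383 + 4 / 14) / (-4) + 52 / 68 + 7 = -41915 / 476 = -88.06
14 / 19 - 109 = -2057 / 19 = -108.26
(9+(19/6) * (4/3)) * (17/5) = 2023/45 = 44.96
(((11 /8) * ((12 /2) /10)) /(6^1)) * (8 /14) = 11 /140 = 0.08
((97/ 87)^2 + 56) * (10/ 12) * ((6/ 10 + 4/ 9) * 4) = 40727662/ 204363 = 199.29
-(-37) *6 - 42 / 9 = 652 / 3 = 217.33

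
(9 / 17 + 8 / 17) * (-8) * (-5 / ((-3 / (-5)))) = 200 / 3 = 66.67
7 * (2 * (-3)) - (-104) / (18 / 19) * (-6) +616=-254 / 3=-84.67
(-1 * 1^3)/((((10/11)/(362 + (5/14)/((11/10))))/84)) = -167394/5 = -33478.80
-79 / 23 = -3.43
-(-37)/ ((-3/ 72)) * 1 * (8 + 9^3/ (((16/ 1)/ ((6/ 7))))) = -292485/ 7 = -41783.57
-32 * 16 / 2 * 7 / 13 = -1792 / 13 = -137.85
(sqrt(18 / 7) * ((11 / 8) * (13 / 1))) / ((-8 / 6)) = -1287 * sqrt(14) / 224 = -21.50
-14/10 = -7/5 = -1.40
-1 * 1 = -1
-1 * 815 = -815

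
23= 23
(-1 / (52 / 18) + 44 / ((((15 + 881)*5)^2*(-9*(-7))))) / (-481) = 0.00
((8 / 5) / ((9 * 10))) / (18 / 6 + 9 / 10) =8 / 1755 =0.00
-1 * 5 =-5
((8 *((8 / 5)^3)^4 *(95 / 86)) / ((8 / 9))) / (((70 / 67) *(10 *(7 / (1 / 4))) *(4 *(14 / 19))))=58433835368448 / 18004150390625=3.25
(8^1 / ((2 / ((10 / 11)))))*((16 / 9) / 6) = 320 / 297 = 1.08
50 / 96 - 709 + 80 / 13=-438251 / 624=-702.33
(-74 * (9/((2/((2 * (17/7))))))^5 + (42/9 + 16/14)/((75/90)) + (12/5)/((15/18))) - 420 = -155106273921226/420175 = -369146841.01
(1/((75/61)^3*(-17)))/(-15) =226981/107578125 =0.00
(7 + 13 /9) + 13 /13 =85 /9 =9.44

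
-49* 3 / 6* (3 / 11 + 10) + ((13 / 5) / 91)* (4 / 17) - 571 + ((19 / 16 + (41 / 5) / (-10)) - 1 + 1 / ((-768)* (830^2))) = -22807577785957 / 27702377472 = -823.31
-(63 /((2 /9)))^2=-321489 /4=-80372.25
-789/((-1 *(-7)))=-789/7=-112.71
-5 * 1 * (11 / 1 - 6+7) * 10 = -600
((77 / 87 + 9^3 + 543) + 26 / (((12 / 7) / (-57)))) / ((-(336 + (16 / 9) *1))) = -213177 / 176320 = -1.21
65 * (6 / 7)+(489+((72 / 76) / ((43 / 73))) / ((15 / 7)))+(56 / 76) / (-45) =140373889 / 257355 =545.45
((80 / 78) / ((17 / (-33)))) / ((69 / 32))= -14080 / 15249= -0.92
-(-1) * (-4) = -4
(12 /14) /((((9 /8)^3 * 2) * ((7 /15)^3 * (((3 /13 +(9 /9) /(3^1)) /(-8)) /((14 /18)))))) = -3328000 /101871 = -32.67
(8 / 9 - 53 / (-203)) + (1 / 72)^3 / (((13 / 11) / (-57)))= 377532485 / 328333824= 1.15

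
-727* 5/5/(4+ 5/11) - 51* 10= -32987/49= -673.20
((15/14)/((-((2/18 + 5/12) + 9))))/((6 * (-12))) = 15/9604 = 0.00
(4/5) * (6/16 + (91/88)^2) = 2237/1936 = 1.16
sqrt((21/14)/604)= 0.05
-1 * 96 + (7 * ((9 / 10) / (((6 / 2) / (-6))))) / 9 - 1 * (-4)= -93.40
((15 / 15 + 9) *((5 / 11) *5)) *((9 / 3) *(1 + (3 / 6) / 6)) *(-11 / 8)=-1625 / 16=-101.56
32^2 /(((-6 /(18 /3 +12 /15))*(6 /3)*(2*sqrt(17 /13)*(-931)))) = 256*sqrt(221) /13965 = 0.27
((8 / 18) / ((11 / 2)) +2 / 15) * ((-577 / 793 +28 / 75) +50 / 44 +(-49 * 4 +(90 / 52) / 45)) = -13535275786 / 323841375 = -41.80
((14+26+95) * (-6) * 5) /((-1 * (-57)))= -71.05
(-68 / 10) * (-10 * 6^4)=88128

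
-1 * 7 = -7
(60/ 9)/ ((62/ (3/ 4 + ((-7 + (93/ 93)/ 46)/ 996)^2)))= 0.08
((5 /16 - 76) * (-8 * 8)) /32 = 1211 /8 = 151.38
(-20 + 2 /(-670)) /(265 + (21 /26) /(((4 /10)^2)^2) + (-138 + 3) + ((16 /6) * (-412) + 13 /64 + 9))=16725696 /775883785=0.02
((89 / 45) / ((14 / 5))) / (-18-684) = -89 / 88452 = -0.00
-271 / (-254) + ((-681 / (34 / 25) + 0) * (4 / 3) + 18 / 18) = -2873975 / 4318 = -665.58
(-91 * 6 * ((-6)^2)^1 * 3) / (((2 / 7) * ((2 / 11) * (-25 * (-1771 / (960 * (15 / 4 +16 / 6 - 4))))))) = -59480.77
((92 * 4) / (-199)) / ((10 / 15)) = -552 / 199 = -2.77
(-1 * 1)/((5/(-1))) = 1/5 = 0.20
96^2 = 9216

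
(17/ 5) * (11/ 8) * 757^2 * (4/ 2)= 107160163/ 20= 5358008.15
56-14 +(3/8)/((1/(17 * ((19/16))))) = 6345/128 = 49.57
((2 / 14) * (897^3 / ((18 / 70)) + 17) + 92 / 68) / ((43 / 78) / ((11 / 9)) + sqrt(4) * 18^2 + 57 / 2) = 2274398562865 / 3839892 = 592307.95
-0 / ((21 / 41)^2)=0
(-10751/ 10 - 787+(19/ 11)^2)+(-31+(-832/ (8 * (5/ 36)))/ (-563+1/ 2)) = -285678781/ 151250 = -1888.79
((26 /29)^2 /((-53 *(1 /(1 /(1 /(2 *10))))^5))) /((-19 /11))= 23795200000 /846887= 28097.26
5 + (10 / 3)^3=42.04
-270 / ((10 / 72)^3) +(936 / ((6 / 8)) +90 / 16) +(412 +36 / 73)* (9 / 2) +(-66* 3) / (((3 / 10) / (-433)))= 2746448109 / 14600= 188112.88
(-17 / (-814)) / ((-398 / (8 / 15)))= -34 / 1214895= -0.00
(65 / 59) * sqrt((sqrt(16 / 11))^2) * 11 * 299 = 77740 * sqrt(11) / 59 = 4370.07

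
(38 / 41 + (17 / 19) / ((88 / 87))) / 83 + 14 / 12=20286881 / 17069448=1.19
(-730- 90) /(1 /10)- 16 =-8216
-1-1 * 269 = -270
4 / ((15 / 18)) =4.80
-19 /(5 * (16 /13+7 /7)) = -247 /145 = -1.70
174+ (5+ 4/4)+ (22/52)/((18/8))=21082/117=180.19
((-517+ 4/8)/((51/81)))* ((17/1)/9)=-3099/2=-1549.50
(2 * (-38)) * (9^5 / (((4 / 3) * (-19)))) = 177147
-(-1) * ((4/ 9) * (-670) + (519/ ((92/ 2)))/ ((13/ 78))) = -230.08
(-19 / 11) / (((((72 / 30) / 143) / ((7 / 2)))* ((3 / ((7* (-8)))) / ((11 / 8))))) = 665665 / 72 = 9245.35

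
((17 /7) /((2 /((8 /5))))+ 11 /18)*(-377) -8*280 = -2017793 /630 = -3202.85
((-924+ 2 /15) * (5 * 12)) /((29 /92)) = -5099744 /29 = -175853.24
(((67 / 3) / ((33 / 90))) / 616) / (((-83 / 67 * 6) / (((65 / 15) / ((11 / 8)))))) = -291785 / 6959799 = -0.04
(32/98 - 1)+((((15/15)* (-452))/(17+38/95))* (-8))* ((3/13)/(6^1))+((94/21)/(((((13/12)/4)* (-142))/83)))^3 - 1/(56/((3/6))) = -335730689075893957/375438199451952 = -894.24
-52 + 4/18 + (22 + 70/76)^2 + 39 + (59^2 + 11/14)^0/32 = 512.63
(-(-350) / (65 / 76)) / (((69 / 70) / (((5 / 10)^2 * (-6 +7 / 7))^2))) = 648.69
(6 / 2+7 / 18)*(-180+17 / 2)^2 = 7176589 / 72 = 99674.85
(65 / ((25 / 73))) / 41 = 949 / 205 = 4.63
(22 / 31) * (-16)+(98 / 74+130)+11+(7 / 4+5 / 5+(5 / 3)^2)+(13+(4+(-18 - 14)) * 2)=3860689 / 41292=93.50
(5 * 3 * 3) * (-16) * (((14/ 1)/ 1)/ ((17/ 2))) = -20160/ 17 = -1185.88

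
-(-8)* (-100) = -800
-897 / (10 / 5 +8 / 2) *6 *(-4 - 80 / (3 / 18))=434148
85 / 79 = 1.08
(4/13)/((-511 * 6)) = -2/19929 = -0.00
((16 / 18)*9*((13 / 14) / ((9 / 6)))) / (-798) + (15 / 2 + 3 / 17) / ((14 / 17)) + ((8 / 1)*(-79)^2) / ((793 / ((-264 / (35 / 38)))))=-2396964499763 / 132890940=-18037.08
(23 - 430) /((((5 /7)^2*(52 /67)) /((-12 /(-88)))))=-364413 /2600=-140.16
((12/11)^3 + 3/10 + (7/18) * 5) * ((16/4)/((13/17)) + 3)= 22704437/778635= 29.16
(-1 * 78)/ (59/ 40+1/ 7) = -7280/ 151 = -48.21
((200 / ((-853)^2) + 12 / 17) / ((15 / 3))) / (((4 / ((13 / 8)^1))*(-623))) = -0.00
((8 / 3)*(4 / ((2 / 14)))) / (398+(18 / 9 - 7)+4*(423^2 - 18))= 32 / 306873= 0.00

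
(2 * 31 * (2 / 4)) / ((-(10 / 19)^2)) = -11191 / 100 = -111.91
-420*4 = -1680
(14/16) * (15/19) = 105/152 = 0.69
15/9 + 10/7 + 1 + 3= 7.10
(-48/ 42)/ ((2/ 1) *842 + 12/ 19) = -19/ 28007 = -0.00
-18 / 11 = -1.64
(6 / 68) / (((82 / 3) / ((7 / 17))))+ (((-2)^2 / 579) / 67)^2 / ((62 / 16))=2939069612785 / 2211108822711324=0.00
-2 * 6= -12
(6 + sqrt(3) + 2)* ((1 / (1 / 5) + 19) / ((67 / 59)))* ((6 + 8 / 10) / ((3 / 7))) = 112336* sqrt(3) / 335 + 898688 / 335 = 3263.46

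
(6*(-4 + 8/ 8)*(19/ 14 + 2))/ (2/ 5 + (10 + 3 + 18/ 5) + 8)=-423/ 175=-2.42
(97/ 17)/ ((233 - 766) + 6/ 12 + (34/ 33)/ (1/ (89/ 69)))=-441738/ 41122201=-0.01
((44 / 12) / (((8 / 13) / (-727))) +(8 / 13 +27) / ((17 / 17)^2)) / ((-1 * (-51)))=-1342877 / 15912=-84.39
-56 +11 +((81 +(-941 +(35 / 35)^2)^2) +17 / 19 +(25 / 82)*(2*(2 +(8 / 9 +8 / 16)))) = 12390385513 / 14022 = 883638.96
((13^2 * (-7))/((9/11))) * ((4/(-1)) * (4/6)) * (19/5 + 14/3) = 13221208/405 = 32644.96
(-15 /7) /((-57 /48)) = 240 /133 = 1.80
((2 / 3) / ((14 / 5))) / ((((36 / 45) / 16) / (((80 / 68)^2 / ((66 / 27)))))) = 60000 / 22253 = 2.70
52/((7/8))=416/7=59.43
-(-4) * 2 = 8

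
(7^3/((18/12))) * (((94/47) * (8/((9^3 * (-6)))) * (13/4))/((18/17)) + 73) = 985533668/59049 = 16690.10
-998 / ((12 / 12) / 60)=-59880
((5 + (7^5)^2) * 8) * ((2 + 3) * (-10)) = -112990101600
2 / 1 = 2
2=2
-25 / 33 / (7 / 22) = -2.38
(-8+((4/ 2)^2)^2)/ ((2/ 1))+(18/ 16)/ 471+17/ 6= 25757/ 3768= 6.84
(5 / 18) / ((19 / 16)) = 40 / 171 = 0.23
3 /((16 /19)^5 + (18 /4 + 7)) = 14856594 /59047429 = 0.25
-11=-11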